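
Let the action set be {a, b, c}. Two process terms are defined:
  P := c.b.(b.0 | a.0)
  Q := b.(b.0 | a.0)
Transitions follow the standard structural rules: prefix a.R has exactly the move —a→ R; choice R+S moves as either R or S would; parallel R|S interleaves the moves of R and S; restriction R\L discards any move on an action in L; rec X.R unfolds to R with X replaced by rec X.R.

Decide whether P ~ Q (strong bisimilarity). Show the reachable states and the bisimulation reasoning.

not bisimilar

Reachable graph of P (6 states):
  s0 = c.b.(b.0 | a.0) has moves —c→ s1
  s1 = b.(b.0 | a.0) has moves —b→ s2
  s2 = b.0 | a.0 has moves —a→ s3, —b→ s4
  s3 = b.0 | 0 has moves —b→ s5
  s4 = 0 | a.0 has moves —a→ s5
  s5 = 0 | 0 has moves ∅
Reachable graph of Q (5 states):
  t0 = b.(b.0 | a.0) has moves —b→ t1
  t1 = b.0 | a.0 has moves —a→ t2, —b→ t3
  t2 = b.0 | 0 has moves —b→ t4
  t3 = 0 | a.0 has moves —a→ t4
  t4 = 0 | 0 has moves ∅
Coarsest stable partition (strong bisimilarity classes):
  B0 = {s0}
  B1 = {s1, t0}
  B2 = {s2, t1}
  B3 = {s4, t3}
  B4 = {s5, t4}
  B5 = {s3, t2}
s0 ∈ B0, t0 ∈ B1 → different blocks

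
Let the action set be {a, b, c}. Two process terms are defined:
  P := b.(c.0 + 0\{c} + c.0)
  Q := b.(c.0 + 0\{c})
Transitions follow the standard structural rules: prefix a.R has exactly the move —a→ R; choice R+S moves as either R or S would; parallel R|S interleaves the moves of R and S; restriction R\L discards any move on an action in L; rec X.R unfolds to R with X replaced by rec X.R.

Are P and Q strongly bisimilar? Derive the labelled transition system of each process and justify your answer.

P ~ Q

LTS(P): 3 reachable states
  p0 = b.(c.0 + 0\{c} + c.0) :: --b--▸ p1
  p1 = c.0 + 0\{c} + c.0 :: --c--▸ p2
  p2 = 0 :: ·
LTS(Q): 3 reachable states
  q0 = b.(c.0 + 0\{c}) :: --b--▸ q1
  q1 = c.0 + 0\{c} :: --c--▸ q2
  q2 = 0 :: ·
Bisimilarity quotient blocks:
  B0 = {p0, q0}
  B1 = {p1, q1}
  B2 = {p2, q2}
p0 ∈ B0, q0 ∈ B0 → same block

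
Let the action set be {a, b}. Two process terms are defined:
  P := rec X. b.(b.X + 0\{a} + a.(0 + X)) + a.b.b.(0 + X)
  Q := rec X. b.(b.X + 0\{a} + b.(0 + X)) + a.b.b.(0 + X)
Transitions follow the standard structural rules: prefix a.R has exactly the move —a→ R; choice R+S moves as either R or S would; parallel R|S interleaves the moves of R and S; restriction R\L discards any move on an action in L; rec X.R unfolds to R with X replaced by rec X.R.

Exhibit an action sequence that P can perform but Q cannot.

ba

P's transition system — 5 states:
  u0 = rec X. b.(b.X + 0\{a} + a.(0 + X)) + a.b.b.(0 + X) ⊢ —a→ u1, —b→ u2
  u1 = b.b.(0 + (rec X. b.(b.X + 0\{a} + a.(0 + X)) + a.b.b.(0 + X))) ⊢ —b→ u3
  u2 = b.(rec X. b.(b.X + 0\{a} + a.(0 + X)) + a.b.b.(0 + X)) + 0\{a} + a.(0 + (rec X. b.(b.X + 0\{a} + a.(0 + X)) + a.b.b.(0 + X))) ⊢ —a→ u4, —b→ u0
  u3 = b.(0 + (rec X. b.(b.X + 0\{a} + a.(0 + X)) + a.b.b.(0 + X))) ⊢ —b→ u4
  u4 = 0 + (rec X. b.(b.X + 0\{a} + a.(0 + X)) + a.b.b.(0 + X)) ⊢ —a→ u1, —b→ u2
Q's transition system — 5 states:
  v0 = rec X. b.(b.X + 0\{a} + b.(0 + X)) + a.b.b.(0 + X) ⊢ —a→ v1, —b→ v2
  v1 = b.b.(0 + (rec X. b.(b.X + 0\{a} + b.(0 + X)) + a.b.b.(0 + X))) ⊢ —b→ v3
  v2 = b.(rec X. b.(b.X + 0\{a} + b.(0 + X)) + a.b.b.(0 + X)) + 0\{a} + b.(0 + (rec X. b.(b.X + 0\{a} + b.(0 + X)) + a.b.b.(0 + X))) ⊢ —b→ v0, —b→ v4
  v3 = b.(0 + (rec X. b.(b.X + 0\{a} + b.(0 + X)) + a.b.b.(0 + X))) ⊢ —b→ v4
  v4 = 0 + (rec X. b.(b.X + 0\{a} + b.(0 + X)) + a.b.b.(0 + X)) ⊢ —a→ v1, —b→ v2
Trace ⟨ba⟩ through P, begin at {u0}:
  step 1 (b): {u2}
  step 2 (a): {u4}
  P completes σ.
Trace ⟨ba⟩ through Q, begin at {v0}:
  step 1 (b): {v2}
  step 2 (a): ∅ (Q stuck)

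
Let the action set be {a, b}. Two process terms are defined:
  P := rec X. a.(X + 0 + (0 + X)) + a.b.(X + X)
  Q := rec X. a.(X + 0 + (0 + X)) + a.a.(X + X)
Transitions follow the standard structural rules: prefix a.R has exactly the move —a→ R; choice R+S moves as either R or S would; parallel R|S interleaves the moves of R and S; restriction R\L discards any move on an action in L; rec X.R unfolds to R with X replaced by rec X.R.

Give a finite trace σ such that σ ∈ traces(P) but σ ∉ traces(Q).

Reachable graph of P (4 states):
  p0 = rec X. a.(X + 0 + (0 + X)) + a.b.(X + X) has moves -a-> p1, -a-> p2
  p1 = (rec X. a.(X + 0 + (0 + X)) + a.b.(X + X)) + 0 + (0 + (rec X. a.(X + 0 + (0 + X)) + a.b.(X + X))) has moves -a-> p1, -a-> p2
  p2 = b.((rec X. a.(X + 0 + (0 + X)) + a.b.(X + X)) + (rec X. a.(X + 0 + (0 + X)) + a.b.(X + X))) has moves -b-> p3
  p3 = (rec X. a.(X + 0 + (0 + X)) + a.b.(X + X)) + (rec X. a.(X + 0 + (0 + X)) + a.b.(X + X)) has moves -a-> p1, -a-> p2
Reachable graph of Q (4 states):
  q0 = rec X. a.(X + 0 + (0 + X)) + a.a.(X + X) has moves -a-> q1, -a-> q2
  q1 = (rec X. a.(X + 0 + (0 + X)) + a.a.(X + X)) + 0 + (0 + (rec X. a.(X + 0 + (0 + X)) + a.a.(X + X))) has moves -a-> q1, -a-> q2
  q2 = a.((rec X. a.(X + 0 + (0 + X)) + a.a.(X + X)) + (rec X. a.(X + 0 + (0 + X)) + a.a.(X + X))) has moves -a-> q3
  q3 = (rec X. a.(X + 0 + (0 + X)) + a.a.(X + X)) + (rec X. a.(X + 0 + (0 + X)) + a.a.(X + X)) has moves -a-> q1, -a-> q2
Executing ab from P (initial set {p0}):
  step 1 (a): {p1, p2}
  step 2 (b): {p3}
  — P admits the full trace.
Executing ab from Q (initial set {q0}):
  step 1 (a): {q1, q2}
  step 2 (b): no successor for Q

ab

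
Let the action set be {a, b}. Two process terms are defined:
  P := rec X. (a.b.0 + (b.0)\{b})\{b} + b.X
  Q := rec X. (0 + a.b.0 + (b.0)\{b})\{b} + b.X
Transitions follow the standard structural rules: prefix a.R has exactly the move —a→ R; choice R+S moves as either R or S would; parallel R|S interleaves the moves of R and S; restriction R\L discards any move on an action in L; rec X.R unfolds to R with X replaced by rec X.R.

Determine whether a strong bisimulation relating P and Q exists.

LTS(P): 2 reachable states
  s0 = rec X. (a.b.0 + (b.0)\{b})\{b} + b.X :: =a=> s1, =b=> s0
  s1 = (b.0)\{b} :: deadlocked
LTS(Q): 2 reachable states
  t0 = rec X. (0 + a.b.0 + (b.0)\{b})\{b} + b.X :: =a=> t1, =b=> t0
  t1 = (b.0)\{b} :: deadlocked
Bisimilarity quotient blocks:
  B0 = {s0, t0}
  B1 = {s1, t1}
s0 ∈ B0, t0 ∈ B0 → same block

P ~ Q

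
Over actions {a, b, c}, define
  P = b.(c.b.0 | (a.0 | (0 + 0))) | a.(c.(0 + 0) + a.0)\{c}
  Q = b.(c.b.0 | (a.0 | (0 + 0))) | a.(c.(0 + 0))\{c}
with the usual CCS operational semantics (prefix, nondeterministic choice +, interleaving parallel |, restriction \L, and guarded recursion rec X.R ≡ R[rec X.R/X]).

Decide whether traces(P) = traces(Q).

P's transition system — 21 states:
  p0 = b.(c.b.0 | (a.0 | (0 + 0))) | a.(c.(0 + 0) + a.0)\{c} :: -a-> p1, -b-> p2
  p1 = b.(c.b.0 | (a.0 | (0 + 0))) | (c.(0 + 0) + a.0)\{c} :: -a-> p3, -b-> p4
  p2 = c.b.0 | (a.0 | (0 + 0)) | a.(c.(0 + 0) + a.0)\{c} :: -a-> p4, -a-> p5, -c-> p6
  p3 = b.(c.b.0 | (a.0 | (0 + 0))) | 0\{c} :: -b-> p7
  p4 = c.b.0 | (a.0 | (0 + 0)) | (c.(0 + 0) + a.0)\{c} :: -a-> p7, -a-> p8, -c-> p9
  p5 = c.b.0 | (0 | (0 + 0)) | a.(c.(0 + 0) + a.0)\{c} :: -a-> p8, -c-> p10
  p6 = b.0 | (a.0 | (0 + 0)) | a.(c.(0 + 0) + a.0)\{c} :: -a-> p10, -a-> p9, -b-> p11
  p7 = c.b.0 | (a.0 | (0 + 0)) | 0\{c} :: -a-> p12, -c-> p13
  p8 = c.b.0 | (0 | (0 + 0)) | (c.(0 + 0) + a.0)\{c} :: -a-> p12, -c-> p14
  p9 = b.0 | (a.0 | (0 + 0)) | (c.(0 + 0) + a.0)\{c} :: -a-> p13, -a-> p14, -b-> p15
  p10 = b.0 | (0 | (0 + 0)) | a.(c.(0 + 0) + a.0)\{c} :: -a-> p14, -b-> p16
  p11 = 0 | (a.0 | (0 + 0)) | a.(c.(0 + 0) + a.0)\{c} :: -a-> p15, -a-> p16
  p12 = c.b.0 | (0 | (0 + 0)) | 0\{c} :: -c-> p17
  p13 = b.0 | (a.0 | (0 + 0)) | 0\{c} :: -a-> p17, -b-> p18
  p14 = b.0 | (0 | (0 + 0)) | (c.(0 + 0) + a.0)\{c} :: -a-> p17, -b-> p19
  p15 = 0 | (a.0 | (0 + 0)) | (c.(0 + 0) + a.0)\{c} :: -a-> p18, -a-> p19
  p16 = 0 | (0 | (0 + 0)) | a.(c.(0 + 0) + a.0)\{c} :: -a-> p19
  p17 = b.0 | (0 | (0 + 0)) | 0\{c} :: -b-> p20
  p18 = 0 | (a.0 | (0 + 0)) | 0\{c} :: -a-> p20
  p19 = 0 | (0 | (0 + 0)) | (c.(0 + 0) + a.0)\{c} :: -a-> p20
  p20 = 0 | (0 | (0 + 0)) | 0\{c} :: ∅
Q's transition system — 14 states:
  q0 = b.(c.b.0 | (a.0 | (0 + 0))) | a.(c.(0 + 0))\{c} :: -a-> q1, -b-> q2
  q1 = b.(c.b.0 | (a.0 | (0 + 0))) | (c.(0 + 0))\{c} :: -b-> q3
  q2 = c.b.0 | (a.0 | (0 + 0)) | a.(c.(0 + 0))\{c} :: -a-> q3, -a-> q4, -c-> q5
  q3 = c.b.0 | (a.0 | (0 + 0)) | (c.(0 + 0))\{c} :: -a-> q6, -c-> q7
  q4 = c.b.0 | (0 | (0 + 0)) | a.(c.(0 + 0))\{c} :: -a-> q6, -c-> q8
  q5 = b.0 | (a.0 | (0 + 0)) | a.(c.(0 + 0))\{c} :: -a-> q7, -a-> q8, -b-> q9
  q6 = c.b.0 | (0 | (0 + 0)) | (c.(0 + 0))\{c} :: -c-> q10
  q7 = b.0 | (a.0 | (0 + 0)) | (c.(0 + 0))\{c} :: -a-> q10, -b-> q11
  q8 = b.0 | (0 | (0 + 0)) | a.(c.(0 + 0))\{c} :: -a-> q10, -b-> q12
  q9 = 0 | (a.0 | (0 + 0)) | a.(c.(0 + 0))\{c} :: -a-> q11, -a-> q12
  q10 = b.0 | (0 | (0 + 0)) | (c.(0 + 0))\{c} :: -b-> q13
  q11 = 0 | (a.0 | (0 + 0)) | (c.(0 + 0))\{c} :: -a-> q13
  q12 = 0 | (0 | (0 + 0)) | a.(c.(0 + 0))\{c} :: -a-> q13
  q13 = 0 | (0 | (0 + 0)) | (c.(0 + 0))\{c} :: ∅
Run σ = ⟨aa⟩ on P: start {p0}
  [1] a ⇒ {p1}
  [2] a ⇒ {p3}
  P completes σ.
Run σ = ⟨aa⟩ on Q: start {q0}
  [1] a ⇒ {q1}
  [2] a ⇒ ∅  — Q cannot continue

traces(P) ≠ traces(Q) — witness ⟨aa⟩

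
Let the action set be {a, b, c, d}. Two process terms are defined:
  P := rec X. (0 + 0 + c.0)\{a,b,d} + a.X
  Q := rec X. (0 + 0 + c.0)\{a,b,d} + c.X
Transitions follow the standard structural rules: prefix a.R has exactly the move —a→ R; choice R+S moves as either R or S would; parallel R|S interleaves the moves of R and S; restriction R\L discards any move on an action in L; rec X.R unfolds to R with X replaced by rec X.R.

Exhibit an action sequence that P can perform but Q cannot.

Reachable graph of P (2 states):
  p0 = rec X. (0 + 0 + c.0)\{a,b,d} + a.X ⊢ —a→ p0, —c→ p1
  p1 = 0\{a,b,d} ⊢ deadlocked
Reachable graph of Q (2 states):
  q0 = rec X. (0 + 0 + c.0)\{a,b,d} + c.X ⊢ —c→ q0, —c→ q1
  q1 = 0\{a,b,d} ⊢ deadlocked
Run σ = ⟨a⟩ on P: start {p0}
  step 1 (a): {p0}
  P completes σ.
Run σ = ⟨a⟩ on Q: start {q0}
  step 1 (a): ∅  — Q cannot continue

a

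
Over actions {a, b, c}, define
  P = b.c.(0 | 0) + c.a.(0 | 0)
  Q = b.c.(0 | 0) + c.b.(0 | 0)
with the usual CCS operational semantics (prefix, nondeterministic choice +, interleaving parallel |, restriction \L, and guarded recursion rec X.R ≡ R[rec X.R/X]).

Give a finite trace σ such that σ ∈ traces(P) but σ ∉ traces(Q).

ca

LTS(P): 4 reachable states
  m0 = b.c.(0 | 0) + c.a.(0 | 0) :: ··b··> m1, ··c··> m2
  m1 = c.(0 | 0) :: ··c··> m3
  m2 = a.(0 | 0) :: ··a··> m3
  m3 = 0 | 0 :: ·
LTS(Q): 4 reachable states
  n0 = b.c.(0 | 0) + c.b.(0 | 0) :: ··b··> n1, ··c··> n2
  n1 = c.(0 | 0) :: ··c··> n3
  n2 = b.(0 | 0) :: ··b··> n3
  n3 = 0 | 0 :: ·
Run σ = ⟨ca⟩ on P: start {m0}
  [1] c ⇒ {m2}
  [2] a ⇒ {m3}
  P completes σ.
Run σ = ⟨ca⟩ on Q: start {n0}
  [1] c ⇒ {n2}
  [2] a ⇒ no successor for Q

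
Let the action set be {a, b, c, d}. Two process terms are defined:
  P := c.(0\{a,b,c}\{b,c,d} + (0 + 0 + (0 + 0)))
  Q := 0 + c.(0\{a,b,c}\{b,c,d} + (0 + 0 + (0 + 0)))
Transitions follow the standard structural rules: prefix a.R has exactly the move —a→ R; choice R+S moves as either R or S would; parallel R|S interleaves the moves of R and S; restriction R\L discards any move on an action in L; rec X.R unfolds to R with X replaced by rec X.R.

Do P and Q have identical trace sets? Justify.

Reachable graph of P (2 states):
  s0 = c.(0\{a,b,c}\{b,c,d} + (0 + 0 + (0 + 0))) ⊢ --c--▸ s1
  s1 = 0\{a,b,c}\{b,c,d} + (0 + 0 + (0 + 0)) ⊢ ∅
Reachable graph of Q (2 states):
  t0 = 0 + c.(0\{a,b,c}\{b,c,d} + (0 + 0 + (0 + 0))) ⊢ --c--▸ t1
  t1 = 0\{a,b,c}\{b,c,d} + (0 + 0 + (0 + 0)) ⊢ ∅
Coarsest stable partition (strong bisimilarity classes):
  B0 = {s0, t0}
  B1 = {s1, t1}
s0 ∈ B0, t0 ∈ B0 → same block
Bisimilar ⇒ trace-equivalent.

trace-equivalent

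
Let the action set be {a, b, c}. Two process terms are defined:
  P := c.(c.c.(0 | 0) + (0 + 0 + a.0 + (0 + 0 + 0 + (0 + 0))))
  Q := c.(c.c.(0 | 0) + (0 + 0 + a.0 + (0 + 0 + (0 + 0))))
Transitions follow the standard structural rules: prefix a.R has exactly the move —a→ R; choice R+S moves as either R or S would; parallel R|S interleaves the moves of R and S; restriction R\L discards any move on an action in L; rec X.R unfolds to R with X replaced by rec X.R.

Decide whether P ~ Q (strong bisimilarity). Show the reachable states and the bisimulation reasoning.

YES

LTS(P): 5 reachable states
  m0 = c.(c.c.(0 | 0) + (0 + 0 + a.0 + (0 + 0 + 0 + (0 + 0)))) ⊢ -c-> m1
  m1 = c.c.(0 | 0) + (0 + 0 + a.0 + (0 + 0 + 0 + (0 + 0))) ⊢ -a-> m2, -c-> m3
  m2 = 0 ⊢ deadlocked
  m3 = c.(0 | 0) ⊢ -c-> m4
  m4 = 0 | 0 ⊢ deadlocked
LTS(Q): 5 reachable states
  n0 = c.(c.c.(0 | 0) + (0 + 0 + a.0 + (0 + 0 + (0 + 0)))) ⊢ -c-> n1
  n1 = c.c.(0 | 0) + (0 + 0 + a.0 + (0 + 0 + (0 + 0))) ⊢ -a-> n2, -c-> n3
  n2 = 0 ⊢ deadlocked
  n3 = c.(0 | 0) ⊢ -c-> n4
  n4 = 0 | 0 ⊢ deadlocked
Partition-refinement fixed point:
  B0 = {m0, n0}
  B1 = {m1, n1}
  B2 = {m2, m4, n2, n4}
  B3 = {m3, n3}
m0 ∈ B0, n0 ∈ B0 → same block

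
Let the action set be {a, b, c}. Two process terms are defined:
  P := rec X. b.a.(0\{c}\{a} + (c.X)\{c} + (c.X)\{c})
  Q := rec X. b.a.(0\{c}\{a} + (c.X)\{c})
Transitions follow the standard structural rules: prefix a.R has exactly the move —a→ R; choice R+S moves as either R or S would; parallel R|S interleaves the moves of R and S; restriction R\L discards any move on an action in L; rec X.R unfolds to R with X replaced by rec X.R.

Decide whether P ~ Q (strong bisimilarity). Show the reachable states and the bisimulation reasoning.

LTS(P): 3 reachable states
  s0 = rec X. b.a.(0\{c}\{a} + (c.X)\{c} + (c.X)\{c}) :: —b→ s1
  s1 = a.(0\{c}\{a} + (c.(rec X. b.a.(0\{c}\{a} + (c.X)\{c} + (c.X)\{c})))\{c} + (c.(rec X. b.a.(0\{c}\{a} + (c.X)\{c} + (c.X)\{c})))\{c}) :: —a→ s2
  s2 = 0\{c}\{a} + (c.(rec X. b.a.(0\{c}\{a} + (c.X)\{c} + (c.X)\{c})))\{c} + (c.(rec X. b.a.(0\{c}\{a} + (c.X)\{c} + (c.X)\{c})))\{c} :: ·
LTS(Q): 3 reachable states
  t0 = rec X. b.a.(0\{c}\{a} + (c.X)\{c}) :: —b→ t1
  t1 = a.(0\{c}\{a} + (c.(rec X. b.a.(0\{c}\{a} + (c.X)\{c})))\{c}) :: —a→ t2
  t2 = 0\{c}\{a} + (c.(rec X. b.a.(0\{c}\{a} + (c.X)\{c})))\{c} :: ·
Bisimilarity quotient blocks:
  B0 = {s0, t0}
  B1 = {s1, t1}
  B2 = {s2, t2}
s0 ∈ B0, t0 ∈ B0 → same block

YES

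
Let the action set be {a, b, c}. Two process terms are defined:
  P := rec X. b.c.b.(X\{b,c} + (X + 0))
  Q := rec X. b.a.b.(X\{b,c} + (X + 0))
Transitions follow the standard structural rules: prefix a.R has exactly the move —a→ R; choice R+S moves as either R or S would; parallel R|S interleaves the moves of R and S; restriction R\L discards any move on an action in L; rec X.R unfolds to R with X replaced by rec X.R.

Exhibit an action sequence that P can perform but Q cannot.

bc

P's transition system — 4 states:
  m0 = rec X. b.c.b.(X\{b,c} + (X + 0)) :: -b-> m1
  m1 = c.b.((rec X. b.c.b.(X\{b,c} + (X + 0)))\{b,c} + ((rec X. b.c.b.(X\{b,c} + (X + 0))) + 0)) :: -c-> m2
  m2 = b.((rec X. b.c.b.(X\{b,c} + (X + 0)))\{b,c} + ((rec X. b.c.b.(X\{b,c} + (X + 0))) + 0)) :: -b-> m3
  m3 = (rec X. b.c.b.(X\{b,c} + (X + 0)))\{b,c} + ((rec X. b.c.b.(X\{b,c} + (X + 0))) + 0) :: -b-> m1
Q's transition system — 4 states:
  n0 = rec X. b.a.b.(X\{b,c} + (X + 0)) :: -b-> n1
  n1 = a.b.((rec X. b.a.b.(X\{b,c} + (X + 0)))\{b,c} + ((rec X. b.a.b.(X\{b,c} + (X + 0))) + 0)) :: -a-> n2
  n2 = b.((rec X. b.a.b.(X\{b,c} + (X + 0)))\{b,c} + ((rec X. b.a.b.(X\{b,c} + (X + 0))) + 0)) :: -b-> n3
  n3 = (rec X. b.a.b.(X\{b,c} + (X + 0)))\{b,c} + ((rec X. b.a.b.(X\{b,c} + (X + 0))) + 0) :: -b-> n1
Run σ = ⟨bc⟩ on P: start {m0}
  after b @ step 1: {m1}
  after c @ step 2: {m2}
  ✓ P
Run σ = ⟨bc⟩ on Q: start {n0}
  after b @ step 1: {n1}
  after c @ step 2: ∅  — Q cannot continue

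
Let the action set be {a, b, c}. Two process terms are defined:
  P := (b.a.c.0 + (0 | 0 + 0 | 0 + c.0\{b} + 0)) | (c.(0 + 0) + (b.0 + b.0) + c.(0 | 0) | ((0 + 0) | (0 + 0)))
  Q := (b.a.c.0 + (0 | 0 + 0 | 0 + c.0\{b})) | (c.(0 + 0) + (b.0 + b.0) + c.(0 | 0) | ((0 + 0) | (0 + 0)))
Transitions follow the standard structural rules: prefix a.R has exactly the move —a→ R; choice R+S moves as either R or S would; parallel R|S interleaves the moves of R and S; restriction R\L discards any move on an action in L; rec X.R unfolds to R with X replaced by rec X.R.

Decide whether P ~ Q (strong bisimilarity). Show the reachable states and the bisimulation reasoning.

P ~ Q

LTS(P): 20 reachable states
  p0 = (b.a.c.0 + (0 | 0 + 0 | 0 + c.0\{b} + 0)) | (c.(0 + 0) + (b.0 + b.0) + c.(0 | 0) | ((0 + 0) | (0 + 0))) | --b--▸ p1, --b--▸ p2, --c--▸ p3, --c--▸ p4, --c--▸ p5
  p1 = (b.a.c.0 + (0 | 0 + 0 | 0 + c.0\{b} + 0)) | 0 | --b--▸ p6, --c--▸ p7
  p2 = a.c.0 | (c.(0 + 0) + (b.0 + b.0) + c.(0 | 0) | ((0 + 0) | (0 + 0))) | --a--▸ p8, --b--▸ p6, --c--▸ p10, --c--▸ p9
  p3 = (b.a.c.0 + (0 | 0 + 0 | 0 + c.0\{b} + 0)) | (0 + 0) | --b--▸ p9, --c--▸ p11
  p4 = (b.a.c.0 + (0 | 0 + 0 | 0 + c.0\{b} + 0)) | (0 | 0 | ((0 + 0) | (0 + 0))) | --b--▸ p10, --c--▸ p12
  p5 = 0\{b} | (c.(0 + 0) + (b.0 + b.0) + c.(0 | 0) | ((0 + 0) | (0 + 0))) | --b--▸ p7, --c--▸ p11, --c--▸ p12
  p6 = a.c.0 | 0 | --a--▸ p13
  p7 = 0\{b} | 0 | ∅
  p8 = c.0 | (c.(0 + 0) + (b.0 + b.0) + c.(0 | 0) | ((0 + 0) | (0 + 0))) | --b--▸ p13, --c--▸ p14, --c--▸ p15, --c--▸ p16
  p9 = a.c.0 | (0 + 0) | --a--▸ p15
  p10 = a.c.0 | (0 | 0 | ((0 + 0) | (0 + 0))) | --a--▸ p16
  p11 = 0\{b} | (0 + 0) | ∅
  p12 = 0\{b} | (0 | 0 | ((0 + 0) | (0 + 0))) | ∅
  p13 = c.0 | 0 | --c--▸ p17
  p14 = 0 | (c.(0 + 0) + (b.0 + b.0) + c.(0 | 0) | ((0 + 0) | (0 + 0))) | --b--▸ p17, --c--▸ p18, --c--▸ p19
  p15 = c.0 | (0 + 0) | --c--▸ p18
  p16 = c.0 | (0 | 0 | ((0 + 0) | (0 + 0))) | --c--▸ p19
  p17 = 0 | 0 | ∅
  p18 = 0 | (0 + 0) | ∅
  p19 = 0 | (0 | 0 | ((0 + 0) | (0 + 0))) | ∅
LTS(Q): 20 reachable states
  q0 = (b.a.c.0 + (0 | 0 + 0 | 0 + c.0\{b})) | (c.(0 + 0) + (b.0 + b.0) + c.(0 | 0) | ((0 + 0) | (0 + 0))) | --b--▸ q1, --b--▸ q2, --c--▸ q3, --c--▸ q4, --c--▸ q5
  q1 = (b.a.c.0 + (0 | 0 + 0 | 0 + c.0\{b})) | 0 | --b--▸ q6, --c--▸ q7
  q2 = a.c.0 | (c.(0 + 0) + (b.0 + b.0) + c.(0 | 0) | ((0 + 0) | (0 + 0))) | --a--▸ q8, --b--▸ q6, --c--▸ q10, --c--▸ q9
  q3 = (b.a.c.0 + (0 | 0 + 0 | 0 + c.0\{b})) | (0 + 0) | --b--▸ q9, --c--▸ q11
  q4 = (b.a.c.0 + (0 | 0 + 0 | 0 + c.0\{b})) | (0 | 0 | ((0 + 0) | (0 + 0))) | --b--▸ q10, --c--▸ q12
  q5 = 0\{b} | (c.(0 + 0) + (b.0 + b.0) + c.(0 | 0) | ((0 + 0) | (0 + 0))) | --b--▸ q7, --c--▸ q11, --c--▸ q12
  q6 = a.c.0 | 0 | --a--▸ q13
  q7 = 0\{b} | 0 | ∅
  q8 = c.0 | (c.(0 + 0) + (b.0 + b.0) + c.(0 | 0) | ((0 + 0) | (0 + 0))) | --b--▸ q13, --c--▸ q14, --c--▸ q15, --c--▸ q16
  q9 = a.c.0 | (0 + 0) | --a--▸ q15
  q10 = a.c.0 | (0 | 0 | ((0 + 0) | (0 + 0))) | --a--▸ q16
  q11 = 0\{b} | (0 + 0) | ∅
  q12 = 0\{b} | (0 | 0 | ((0 + 0) | (0 + 0))) | ∅
  q13 = c.0 | 0 | --c--▸ q17
  q14 = 0 | (c.(0 + 0) + (b.0 + b.0) + c.(0 | 0) | ((0 + 0) | (0 + 0))) | --b--▸ q17, --c--▸ q18, --c--▸ q19
  q15 = c.0 | (0 + 0) | --c--▸ q18
  q16 = c.0 | (0 | 0 | ((0 + 0) | (0 + 0))) | --c--▸ q19
  q17 = 0 | 0 | ∅
  q18 = 0 | (0 + 0) | ∅
  q19 = 0 | (0 | 0 | ((0 + 0) | (0 + 0))) | ∅
Coarsest stable partition (strong bisimilarity classes):
  B0 = {p0, q0}
  B1 = {p14, p5, q14, q5}
  B2 = {p11, p12, p17, p18, p19, p7, q11, q12, q17, q18, q19, q7}
  B3 = {p2, q2}
  B4 = {p10, p6, p9, q10, q6, q9}
  B5 = {p13, p15, p16, q13, q15, q16}
  B6 = {p8, q8}
  B7 = {p1, p3, p4, q1, q3, q4}
p0 ∈ B0, q0 ∈ B0 → same block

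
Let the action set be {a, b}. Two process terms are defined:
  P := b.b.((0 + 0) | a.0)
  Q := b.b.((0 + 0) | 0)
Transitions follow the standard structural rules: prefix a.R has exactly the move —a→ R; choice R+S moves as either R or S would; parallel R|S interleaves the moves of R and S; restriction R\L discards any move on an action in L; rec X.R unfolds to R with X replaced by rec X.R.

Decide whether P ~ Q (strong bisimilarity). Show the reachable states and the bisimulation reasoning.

NO

Reachable graph of P (4 states):
  p0 = b.b.((0 + 0) | a.0) → =b=> p1
  p1 = b.((0 + 0) | a.0) → =b=> p2
  p2 = (0 + 0) | a.0 → =a=> p3
  p3 = (0 + 0) | 0 → ∅
Reachable graph of Q (3 states):
  q0 = b.b.((0 + 0) | 0) → =b=> q1
  q1 = b.((0 + 0) | 0) → =b=> q2
  q2 = (0 + 0) | 0 → ∅
Bisimilarity quotient blocks:
  B0 = {p0}
  B1 = {p1}
  B2 = {p2}
  B3 = {p3, q2}
  B4 = {q0}
  B5 = {q1}
p0 ∈ B0, q0 ∈ B4 → different blocks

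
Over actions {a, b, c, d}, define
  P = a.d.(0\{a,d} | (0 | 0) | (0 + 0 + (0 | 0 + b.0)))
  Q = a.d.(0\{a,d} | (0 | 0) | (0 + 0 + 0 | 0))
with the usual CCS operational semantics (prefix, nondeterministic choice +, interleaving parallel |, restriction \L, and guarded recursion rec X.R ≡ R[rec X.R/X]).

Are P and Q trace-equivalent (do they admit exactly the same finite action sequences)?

traces(P) ≠ traces(Q) — witness ⟨adb⟩

Reachable graph of P (4 states):
  s0 = a.d.(0\{a,d} | (0 | 0) | (0 + 0 + (0 | 0 + b.0))) | --a--▸ s1
  s1 = d.(0\{a,d} | (0 | 0) | (0 + 0 + (0 | 0 + b.0))) | --d--▸ s2
  s2 = 0\{a,d} | (0 | 0) | (0 + 0 + (0 | 0 + b.0)) | --b--▸ s3
  s3 = 0\{a,d} | (0 | 0) | 0 | (no moves)
Reachable graph of Q (3 states):
  t0 = a.d.(0\{a,d} | (0 | 0) | (0 + 0 + 0 | 0)) | --a--▸ t1
  t1 = d.(0\{a,d} | (0 | 0) | (0 + 0 + 0 | 0)) | --d--▸ t2
  t2 = 0\{a,d} | (0 | 0) | (0 + 0 + 0 | 0) | (no moves)
Run σ = ⟨adb⟩ on P: start {s0}
  after a @ step 1: {s1}
  after d @ step 2: {s2}
  after b @ step 3: {s3}
  — P admits the full trace.
Run σ = ⟨adb⟩ on Q: start {t0}
  after a @ step 1: {t1}
  after d @ step 2: {t2}
  after b @ step 3: no successor for Q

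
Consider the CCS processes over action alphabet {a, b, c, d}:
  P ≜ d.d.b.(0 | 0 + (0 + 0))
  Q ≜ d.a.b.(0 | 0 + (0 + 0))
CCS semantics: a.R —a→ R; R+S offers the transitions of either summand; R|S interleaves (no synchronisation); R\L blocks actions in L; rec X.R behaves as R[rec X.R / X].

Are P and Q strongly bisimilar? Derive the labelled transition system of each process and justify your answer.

not bisimilar

Reachable graph of P (4 states):
  m0 = d.d.b.(0 | 0 + (0 + 0)) has moves =d=> m1
  m1 = d.b.(0 | 0 + (0 + 0)) has moves =d=> m2
  m2 = b.(0 | 0 + (0 + 0)) has moves =b=> m3
  m3 = 0 | 0 + (0 + 0) has moves stopped
Reachable graph of Q (4 states):
  n0 = d.a.b.(0 | 0 + (0 + 0)) has moves =d=> n1
  n1 = a.b.(0 | 0 + (0 + 0)) has moves =a=> n2
  n2 = b.(0 | 0 + (0 + 0)) has moves =b=> n3
  n3 = 0 | 0 + (0 + 0) has moves stopped
Partition-refinement fixed point:
  B0 = {m0}
  B1 = {m1}
  B2 = {m2, n2}
  B3 = {m3, n3}
  B4 = {n0}
  B5 = {n1}
m0 ∈ B0, n0 ∈ B4 → different blocks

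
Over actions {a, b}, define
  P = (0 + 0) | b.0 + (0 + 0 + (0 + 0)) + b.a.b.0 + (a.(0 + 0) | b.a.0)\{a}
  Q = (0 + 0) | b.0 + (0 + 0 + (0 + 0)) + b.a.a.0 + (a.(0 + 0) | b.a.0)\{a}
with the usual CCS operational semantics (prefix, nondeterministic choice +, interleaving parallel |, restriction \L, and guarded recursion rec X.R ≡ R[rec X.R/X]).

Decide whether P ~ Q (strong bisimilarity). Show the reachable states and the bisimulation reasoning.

not bisimilar

LTS(P): 6 reachable states
  u0 = (0 + 0) | b.0 + (0 + 0 + (0 + 0)) + b.a.b.0 + (a.(0 + 0) | b.a.0)\{a} has moves -b-> u1, -b-> u2, -b-> u3
  u1 = (0 + 0) | 0 has moves stopped
  u2 = (a.(0 + 0) | a.0)\{a} has moves stopped
  u3 = a.b.0 has moves -a-> u4
  u4 = b.0 has moves -b-> u5
  u5 = 0 has moves stopped
LTS(Q): 6 reachable states
  v0 = (0 + 0) | b.0 + (0 + 0 + (0 + 0)) + b.a.a.0 + (a.(0 + 0) | b.a.0)\{a} has moves -b-> v1, -b-> v2, -b-> v3
  v1 = (0 + 0) | 0 has moves stopped
  v2 = (a.(0 + 0) | a.0)\{a} has moves stopped
  v3 = a.a.0 has moves -a-> v4
  v4 = a.0 has moves -a-> v5
  v5 = 0 has moves stopped
Bisimilarity quotient blocks:
  B0 = {u0}
  B1 = {u1, u2, u5, v1, v2, v5}
  B2 = {u3}
  B3 = {u4}
  B4 = {v0}
  B5 = {v3}
  B6 = {v4}
u0 ∈ B0, v0 ∈ B4 → different blocks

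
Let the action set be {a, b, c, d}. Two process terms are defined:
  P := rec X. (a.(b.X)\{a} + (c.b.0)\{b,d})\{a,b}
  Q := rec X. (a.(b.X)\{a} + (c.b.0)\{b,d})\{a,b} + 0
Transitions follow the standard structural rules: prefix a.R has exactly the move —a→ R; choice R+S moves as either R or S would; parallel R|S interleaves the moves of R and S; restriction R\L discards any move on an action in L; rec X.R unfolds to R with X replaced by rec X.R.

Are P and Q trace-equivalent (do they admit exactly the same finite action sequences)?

Reachable graph of P (2 states):
  m0 = rec X. (a.(b.X)\{a} + (c.b.0)\{b,d})\{a,b} → =c=> m1
  m1 = (b.0)\{b,d}\{a,b} → stopped
Reachable graph of Q (2 states):
  n0 = rec X. (a.(b.X)\{a} + (c.b.0)\{b,d})\{a,b} + 0 → =c=> n1
  n1 = (b.0)\{b,d}\{a,b} → stopped
Bisimilarity quotient blocks:
  B0 = {m0, n0}
  B1 = {m1, n1}
m0 ∈ B0, n0 ∈ B0 → same block
Bisimilar ⇒ trace-equivalent.

traces(P) = traces(Q)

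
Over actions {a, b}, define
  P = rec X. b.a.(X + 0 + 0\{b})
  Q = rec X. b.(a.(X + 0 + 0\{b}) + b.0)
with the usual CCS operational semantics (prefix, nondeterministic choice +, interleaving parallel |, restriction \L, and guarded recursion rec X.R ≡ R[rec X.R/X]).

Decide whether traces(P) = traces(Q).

trace-distinct — witness ⟨bb⟩

P's transition system — 3 states:
  m0 = rec X. b.a.(X + 0 + 0\{b}) ⊢ --b--▸ m1
  m1 = a.((rec X. b.a.(X + 0 + 0\{b})) + 0 + 0\{b}) ⊢ --a--▸ m2
  m2 = (rec X. b.a.(X + 0 + 0\{b})) + 0 + 0\{b} ⊢ --b--▸ m1
Q's transition system — 4 states:
  n0 = rec X. b.(a.(X + 0 + 0\{b}) + b.0) ⊢ --b--▸ n1
  n1 = a.((rec X. b.(a.(X + 0 + 0\{b}) + b.0)) + 0 + 0\{b}) + b.0 ⊢ --a--▸ n2, --b--▸ n3
  n2 = (rec X. b.(a.(X + 0 + 0\{b}) + b.0)) + 0 + 0\{b} ⊢ --b--▸ n1
  n3 = 0 ⊢ ∅
Executing bb from Q (initial set {n0}):
  step 1 (b): {n1}
  step 2 (b): {n3}
  ✓ Q
Executing bb from P (initial set {m0}):
  step 1 (b): {m1}
  step 2 (b): ∅ (P stuck)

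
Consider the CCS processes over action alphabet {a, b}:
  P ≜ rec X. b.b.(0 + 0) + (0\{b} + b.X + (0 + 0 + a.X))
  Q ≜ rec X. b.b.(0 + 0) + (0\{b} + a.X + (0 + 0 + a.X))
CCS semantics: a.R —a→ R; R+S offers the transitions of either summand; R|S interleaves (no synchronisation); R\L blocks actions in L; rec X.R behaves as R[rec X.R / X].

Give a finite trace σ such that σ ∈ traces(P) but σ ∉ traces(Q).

ba

P's transition system — 3 states:
  s0 = rec X. b.b.(0 + 0) + (0\{b} + b.X + (0 + 0 + a.X)) → -a-> s0, -b-> s0, -b-> s1
  s1 = b.(0 + 0) → -b-> s2
  s2 = 0 + 0 → ·
Q's transition system — 3 states:
  t0 = rec X. b.b.(0 + 0) + (0\{b} + a.X + (0 + 0 + a.X)) → -a-> t0, -b-> t1
  t1 = b.(0 + 0) → -b-> t2
  t2 = 0 + 0 → ·
Executing ba from P (initial set {s0}):
  after b @ step 1: {s0, s1}
  after a @ step 2: {s0}
  — P admits the full trace.
Executing ba from Q (initial set {t0}):
  after b @ step 1: {t1}
  after a @ step 2: ∅ (Q stuck)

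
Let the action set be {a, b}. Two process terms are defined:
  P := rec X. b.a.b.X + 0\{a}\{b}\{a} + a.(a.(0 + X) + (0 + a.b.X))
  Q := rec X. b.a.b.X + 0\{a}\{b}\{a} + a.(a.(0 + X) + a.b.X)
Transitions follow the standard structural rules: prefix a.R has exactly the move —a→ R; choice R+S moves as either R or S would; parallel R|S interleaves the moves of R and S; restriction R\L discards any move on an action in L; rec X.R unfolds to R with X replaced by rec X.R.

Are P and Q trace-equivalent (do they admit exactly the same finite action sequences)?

LTS(P): 5 reachable states
  u0 = rec X. b.a.b.X + 0\{a}\{b}\{a} + a.(a.(0 + X) + (0 + a.b.X)) | —a→ u1, —b→ u2
  u1 = a.(0 + (rec X. b.a.b.X + 0\{a}\{b}\{a} + a.(a.(0 + X) + (0 + a.b.X)))) + (0 + a.b.(rec X. b.a.b.X + 0\{a}\{b}\{a} + a.(a.(0 + X) + (0 + a.b.X)))) | —a→ u3, —a→ u4
  u2 = a.b.(rec X. b.a.b.X + 0\{a}\{b}\{a} + a.(a.(0 + X) + (0 + a.b.X))) | —a→ u4
  u3 = 0 + (rec X. b.a.b.X + 0\{a}\{b}\{a} + a.(a.(0 + X) + (0 + a.b.X))) | —a→ u1, —b→ u2
  u4 = b.(rec X. b.a.b.X + 0\{a}\{b}\{a} + a.(a.(0 + X) + (0 + a.b.X))) | —b→ u0
LTS(Q): 5 reachable states
  v0 = rec X. b.a.b.X + 0\{a}\{b}\{a} + a.(a.(0 + X) + a.b.X) | —a→ v1, —b→ v2
  v1 = a.(0 + (rec X. b.a.b.X + 0\{a}\{b}\{a} + a.(a.(0 + X) + a.b.X))) + a.b.(rec X. b.a.b.X + 0\{a}\{b}\{a} + a.(a.(0 + X) + a.b.X)) | —a→ v3, —a→ v4
  v2 = a.b.(rec X. b.a.b.X + 0\{a}\{b}\{a} + a.(a.(0 + X) + a.b.X)) | —a→ v4
  v3 = 0 + (rec X. b.a.b.X + 0\{a}\{b}\{a} + a.(a.(0 + X) + a.b.X)) | —a→ v1, —b→ v2
  v4 = b.(rec X. b.a.b.X + 0\{a}\{b}\{a} + a.(a.(0 + X) + a.b.X)) | —b→ v0
Partition-refinement fixed point:
  B0 = {u0, u3, v0, v3}
  B1 = {u2, v2}
  B2 = {u4, v4}
  B3 = {u1, v1}
u0 ∈ B0, v0 ∈ B0 → same block
Bisimilar ⇒ trace-equivalent.

YES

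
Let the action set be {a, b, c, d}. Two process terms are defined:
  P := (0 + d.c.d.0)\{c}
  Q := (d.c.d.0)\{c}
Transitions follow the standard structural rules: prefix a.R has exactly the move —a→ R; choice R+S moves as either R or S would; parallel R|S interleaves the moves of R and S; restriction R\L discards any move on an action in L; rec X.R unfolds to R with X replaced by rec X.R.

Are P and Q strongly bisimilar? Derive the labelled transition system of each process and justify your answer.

P ~ Q

LTS(P): 2 reachable states
  u0 = (0 + d.c.d.0)\{c} :: =d=> u1
  u1 = (c.d.0)\{c} :: ∅
LTS(Q): 2 reachable states
  v0 = (d.c.d.0)\{c} :: =d=> v1
  v1 = (c.d.0)\{c} :: ∅
Bisimilarity quotient blocks:
  B0 = {u0, v0}
  B1 = {u1, v1}
u0 ∈ B0, v0 ∈ B0 → same block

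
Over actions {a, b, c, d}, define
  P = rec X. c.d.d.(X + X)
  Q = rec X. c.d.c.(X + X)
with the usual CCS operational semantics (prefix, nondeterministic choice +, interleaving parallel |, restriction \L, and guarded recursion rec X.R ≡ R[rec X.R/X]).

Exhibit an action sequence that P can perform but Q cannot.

Reachable graph of P (4 states):
  m0 = rec X. c.d.d.(X + X) :: ··c··> m1
  m1 = d.d.((rec X. c.d.d.(X + X)) + (rec X. c.d.d.(X + X))) :: ··d··> m2
  m2 = d.((rec X. c.d.d.(X + X)) + (rec X. c.d.d.(X + X))) :: ··d··> m3
  m3 = (rec X. c.d.d.(X + X)) + (rec X. c.d.d.(X + X)) :: ··c··> m1
Reachable graph of Q (4 states):
  n0 = rec X. c.d.c.(X + X) :: ··c··> n1
  n1 = d.c.((rec X. c.d.c.(X + X)) + (rec X. c.d.c.(X + X))) :: ··d··> n2
  n2 = c.((rec X. c.d.c.(X + X)) + (rec X. c.d.c.(X + X))) :: ··c··> n3
  n3 = (rec X. c.d.c.(X + X)) + (rec X. c.d.c.(X + X)) :: ··c··> n1
Trace ⟨cdd⟩ through P, begin at {m0}:
  [1] c ⇒ {m1}
  [2] d ⇒ {m2}
  [3] d ⇒ {m3}
  P completes σ.
Trace ⟨cdd⟩ through Q, begin at {n0}:
  [1] c ⇒ {n1}
  [2] d ⇒ {n2}
  [3] d ⇒ ∅ (Q stuck)

cdd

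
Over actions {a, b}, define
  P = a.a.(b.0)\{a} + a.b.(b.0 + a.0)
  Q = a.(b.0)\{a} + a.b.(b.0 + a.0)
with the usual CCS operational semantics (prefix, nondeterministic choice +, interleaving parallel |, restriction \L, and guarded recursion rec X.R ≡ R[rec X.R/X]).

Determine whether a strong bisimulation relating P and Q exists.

NO

LTS(P): 7 reachable states
  m0 = a.a.(b.0)\{a} + a.b.(b.0 + a.0) | -a-> m1, -a-> m2
  m1 = a.(b.0)\{a} | -a-> m3
  m2 = b.(b.0 + a.0) | -b-> m4
  m3 = (b.0)\{a} | -b-> m5
  m4 = b.0 + a.0 | -a-> m6, -b-> m6
  m5 = 0\{a} | ∅
  m6 = 0 | ∅
LTS(Q): 6 reachable states
  n0 = a.(b.0)\{a} + a.b.(b.0 + a.0) | -a-> n1, -a-> n2
  n1 = (b.0)\{a} | -b-> n3
  n2 = b.(b.0 + a.0) | -b-> n4
  n3 = 0\{a} | ∅
  n4 = b.0 + a.0 | -a-> n5, -b-> n5
  n5 = 0 | ∅
Coarsest stable partition (strong bisimilarity classes):
  B0 = {m0}
  B1 = {m1}
  B2 = {m3, n1}
  B3 = {m5, m6, n3, n5}
  B4 = {m2, n2}
  B5 = {m4, n4}
  B6 = {n0}
m0 ∈ B0, n0 ∈ B6 → different blocks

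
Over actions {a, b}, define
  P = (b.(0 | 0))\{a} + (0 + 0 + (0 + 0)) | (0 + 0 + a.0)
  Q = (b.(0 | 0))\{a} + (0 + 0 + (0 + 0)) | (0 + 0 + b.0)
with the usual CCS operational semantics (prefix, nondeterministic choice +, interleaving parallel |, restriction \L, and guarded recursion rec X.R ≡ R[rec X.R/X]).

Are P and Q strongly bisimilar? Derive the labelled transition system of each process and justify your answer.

not bisimilar

LTS(P): 3 reachable states
  s0 = (b.(0 | 0))\{a} + (0 + 0 + (0 + 0)) | (0 + 0 + a.0) has moves =a=> s1, =b=> s2
  s1 = (0 + 0 + (0 + 0)) | 0 has moves ∅
  s2 = (0 | 0)\{a} has moves ∅
LTS(Q): 3 reachable states
  t0 = (b.(0 | 0))\{a} + (0 + 0 + (0 + 0)) | (0 + 0 + b.0) has moves =b=> t1, =b=> t2
  t1 = (0 + 0 + (0 + 0)) | 0 has moves ∅
  t2 = (0 | 0)\{a} has moves ∅
Coarsest stable partition (strong bisimilarity classes):
  B0 = {s0}
  B1 = {s1, s2, t1, t2}
  B2 = {t0}
s0 ∈ B0, t0 ∈ B2 → different blocks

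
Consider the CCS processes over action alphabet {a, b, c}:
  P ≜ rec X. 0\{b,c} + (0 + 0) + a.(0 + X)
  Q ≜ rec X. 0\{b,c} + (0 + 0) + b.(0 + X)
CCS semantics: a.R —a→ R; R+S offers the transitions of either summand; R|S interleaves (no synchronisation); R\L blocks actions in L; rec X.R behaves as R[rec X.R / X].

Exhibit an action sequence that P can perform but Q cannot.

Reachable graph of P (2 states):
  p0 = rec X. 0\{b,c} + (0 + 0) + a.(0 + X) :: -a-> p1
  p1 = 0 + (rec X. 0\{b,c} + (0 + 0) + a.(0 + X)) :: -a-> p1
Reachable graph of Q (2 states):
  q0 = rec X. 0\{b,c} + (0 + 0) + b.(0 + X) :: -b-> q1
  q1 = 0 + (rec X. 0\{b,c} + (0 + 0) + b.(0 + X)) :: -b-> q1
Trace ⟨a⟩ through P, begin at {p0}:
  step 1 (a): {p1}
  P completes σ.
Trace ⟨a⟩ through Q, begin at {q0}:
  step 1 (a): no successor for Q

a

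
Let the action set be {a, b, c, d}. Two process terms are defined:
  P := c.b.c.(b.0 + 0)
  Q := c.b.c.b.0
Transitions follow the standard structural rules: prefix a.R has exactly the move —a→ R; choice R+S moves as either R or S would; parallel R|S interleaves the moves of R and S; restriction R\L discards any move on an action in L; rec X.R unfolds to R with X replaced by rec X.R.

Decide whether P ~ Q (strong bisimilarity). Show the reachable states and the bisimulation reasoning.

P ~ Q

P's transition system — 5 states:
  u0 = c.b.c.(b.0 + 0) → ··c··> u1
  u1 = b.c.(b.0 + 0) → ··b··> u2
  u2 = c.(b.0 + 0) → ··c··> u3
  u3 = b.0 + 0 → ··b··> u4
  u4 = 0 → ∅
Q's transition system — 5 states:
  v0 = c.b.c.b.0 → ··c··> v1
  v1 = b.c.b.0 → ··b··> v2
  v2 = c.b.0 → ··c··> v3
  v3 = b.0 → ··b··> v4
  v4 = 0 → ∅
Bisimilarity quotient blocks:
  B0 = {u0, v0}
  B1 = {u1, v1}
  B2 = {u2, v2}
  B3 = {u3, v3}
  B4 = {u4, v4}
u0 ∈ B0, v0 ∈ B0 → same block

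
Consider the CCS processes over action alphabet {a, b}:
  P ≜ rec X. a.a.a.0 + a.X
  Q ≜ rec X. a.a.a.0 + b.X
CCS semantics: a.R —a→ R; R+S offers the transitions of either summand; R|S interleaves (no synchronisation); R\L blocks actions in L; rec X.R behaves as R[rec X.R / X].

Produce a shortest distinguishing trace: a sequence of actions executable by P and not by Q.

aaaa

LTS(P): 4 reachable states
  u0 = rec X. a.a.a.0 + a.X :: ··a··> u0, ··a··> u1
  u1 = a.a.0 :: ··a··> u2
  u2 = a.0 :: ··a··> u3
  u3 = 0 :: deadlocked
LTS(Q): 4 reachable states
  v0 = rec X. a.a.a.0 + b.X :: ··a··> v1, ··b··> v0
  v1 = a.a.0 :: ··a··> v2
  v2 = a.0 :: ··a··> v3
  v3 = 0 :: deadlocked
Trace ⟨aaaa⟩ through P, begin at {u0}:
  step 1 (a): {u0, u1}
  step 2 (a): {u0, u1, u2}
  step 3 (a): {u0, u1, u2, u3}
  step 4 (a): {u0, u1, u2, u3}
  — P admits the full trace.
Trace ⟨aaaa⟩ through Q, begin at {v0}:
  step 1 (a): {v1}
  step 2 (a): {v2}
  step 3 (a): {v3}
  step 4 (a): ∅  — Q cannot continue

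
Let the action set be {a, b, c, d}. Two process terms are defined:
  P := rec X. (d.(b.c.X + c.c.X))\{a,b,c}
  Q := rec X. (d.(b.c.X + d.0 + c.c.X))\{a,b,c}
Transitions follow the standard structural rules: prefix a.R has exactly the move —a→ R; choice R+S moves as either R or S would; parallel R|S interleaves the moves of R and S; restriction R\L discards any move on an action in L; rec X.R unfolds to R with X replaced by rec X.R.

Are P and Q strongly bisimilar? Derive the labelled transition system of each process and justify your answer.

not bisimilar

LTS(P): 2 reachable states
  s0 = rec X. (d.(b.c.X + c.c.X))\{a,b,c} :: --d--▸ s1
  s1 = (b.c.(rec X. (d.(b.c.X + c.c.X))\{a,b,c}) + c.c.(rec X. (d.(b.c.X + c.c.X))\{a,b,c}))\{a,b,c} :: (no moves)
LTS(Q): 3 reachable states
  t0 = rec X. (d.(b.c.X + d.0 + c.c.X))\{a,b,c} :: --d--▸ t1
  t1 = (b.c.(rec X. (d.(b.c.X + d.0 + c.c.X))\{a,b,c}) + d.0 + c.c.(rec X. (d.(b.c.X + d.0 + c.c.X))\{a,b,c}))\{a,b,c} :: --d--▸ t2
  t2 = 0\{a,b,c} :: (no moves)
Coarsest stable partition (strong bisimilarity classes):
  B0 = {s0, t1}
  B1 = {s1, t2}
  B2 = {t0}
s0 ∈ B0, t0 ∈ B2 → different blocks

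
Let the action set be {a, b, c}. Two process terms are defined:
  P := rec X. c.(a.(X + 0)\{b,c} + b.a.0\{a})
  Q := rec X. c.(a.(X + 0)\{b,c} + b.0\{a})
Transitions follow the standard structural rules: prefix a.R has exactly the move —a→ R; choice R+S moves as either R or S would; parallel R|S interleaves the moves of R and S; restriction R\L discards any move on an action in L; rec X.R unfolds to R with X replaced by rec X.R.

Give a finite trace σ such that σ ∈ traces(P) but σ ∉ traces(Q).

LTS(P): 5 reachable states
  m0 = rec X. c.(a.(X + 0)\{b,c} + b.a.0\{a}) → -c-> m1
  m1 = a.((rec X. c.(a.(X + 0)\{b,c} + b.a.0\{a})) + 0)\{b,c} + b.a.0\{a} → -a-> m2, -b-> m3
  m2 = ((rec X. c.(a.(X + 0)\{b,c} + b.a.0\{a})) + 0)\{b,c} → stopped
  m3 = a.0\{a} → -a-> m4
  m4 = 0\{a} → stopped
LTS(Q): 4 reachable states
  n0 = rec X. c.(a.(X + 0)\{b,c} + b.0\{a}) → -c-> n1
  n1 = a.((rec X. c.(a.(X + 0)\{b,c} + b.0\{a})) + 0)\{b,c} + b.0\{a} → -a-> n2, -b-> n3
  n2 = ((rec X. c.(a.(X + 0)\{b,c} + b.0\{a})) + 0)\{b,c} → stopped
  n3 = 0\{a} → stopped
Run σ = ⟨cba⟩ on P: start {m0}
  [1] c ⇒ {m1}
  [2] b ⇒ {m3}
  [3] a ⇒ {m4}
  ✓ P
Run σ = ⟨cba⟩ on Q: start {n0}
  [1] c ⇒ {n1}
  [2] b ⇒ {n3}
  [3] a ⇒ no successor for Q

cba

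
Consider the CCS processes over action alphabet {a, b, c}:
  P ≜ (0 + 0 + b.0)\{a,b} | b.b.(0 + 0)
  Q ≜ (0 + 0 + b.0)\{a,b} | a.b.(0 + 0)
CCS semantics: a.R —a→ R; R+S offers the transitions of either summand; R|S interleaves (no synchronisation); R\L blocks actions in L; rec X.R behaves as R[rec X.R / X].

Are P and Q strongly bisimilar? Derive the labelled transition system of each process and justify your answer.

not bisimilar

P's transition system — 3 states:
  u0 = (0 + 0 + b.0)\{a,b} | b.b.(0 + 0) :: —b→ u1
  u1 = (0 + 0 + b.0)\{a,b} | b.(0 + 0) :: —b→ u2
  u2 = (0 + 0 + b.0)\{a,b} | (0 + 0) :: ∅
Q's transition system — 3 states:
  v0 = (0 + 0 + b.0)\{a,b} | a.b.(0 + 0) :: —a→ v1
  v1 = (0 + 0 + b.0)\{a,b} | b.(0 + 0) :: —b→ v2
  v2 = (0 + 0 + b.0)\{a,b} | (0 + 0) :: ∅
Bisimilarity quotient blocks:
  B0 = {u0}
  B1 = {u1, v1}
  B2 = {u2, v2}
  B3 = {v0}
u0 ∈ B0, v0 ∈ B3 → different blocks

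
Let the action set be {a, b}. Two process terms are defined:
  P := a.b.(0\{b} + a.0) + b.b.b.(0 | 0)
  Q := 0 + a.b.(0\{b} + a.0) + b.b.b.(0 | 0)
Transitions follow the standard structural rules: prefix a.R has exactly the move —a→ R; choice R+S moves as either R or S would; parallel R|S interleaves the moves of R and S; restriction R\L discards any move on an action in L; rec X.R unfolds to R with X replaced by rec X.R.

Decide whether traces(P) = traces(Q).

traces(P) = traces(Q)

Reachable graph of P (7 states):
  p0 = a.b.(0\{b} + a.0) + b.b.b.(0 | 0) | —a→ p1, —b→ p2
  p1 = b.(0\{b} + a.0) | —b→ p3
  p2 = b.b.(0 | 0) | —b→ p4
  p3 = 0\{b} + a.0 | —a→ p5
  p4 = b.(0 | 0) | —b→ p6
  p5 = 0 | stopped
  p6 = 0 | 0 | stopped
Reachable graph of Q (7 states):
  q0 = 0 + a.b.(0\{b} + a.0) + b.b.b.(0 | 0) | —a→ q1, —b→ q2
  q1 = b.(0\{b} + a.0) | —b→ q3
  q2 = b.b.(0 | 0) | —b→ q4
  q3 = 0\{b} + a.0 | —a→ q5
  q4 = b.(0 | 0) | —b→ q6
  q5 = 0 | stopped
  q6 = 0 | 0 | stopped
Partition-refinement fixed point:
  B0 = {p0, q0}
  B1 = {p2, q2}
  B2 = {p4, q4}
  B3 = {p5, p6, q5, q6}
  B4 = {p1, q1}
  B5 = {p3, q3}
p0 ∈ B0, q0 ∈ B0 → same block
Bisimilar ⇒ trace-equivalent.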